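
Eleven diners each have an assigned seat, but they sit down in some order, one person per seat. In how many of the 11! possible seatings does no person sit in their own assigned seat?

14684570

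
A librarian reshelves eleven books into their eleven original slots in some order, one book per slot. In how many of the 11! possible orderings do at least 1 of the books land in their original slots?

25232230

# with exactly i fixed is C(11,i)·!(11-i); sum over i=1..11:
  i=1: C(11,1)·!10 = 11·1334961 = 14684571
  i=2: C(11,2)·!9 = 55·133496 = 7342280
  i=3: C(11,3)·!8 = 165·14833 = 2447445
  i=4: C(11,4)·!7 = 330·1854 = 611820
  i=5: C(11,5)·!6 = 462·265 = 122430
  i=6: C(11,6)·!5 = 462·44 = 20328
  i=7: C(11,7)·!4 = 330·9 = 2970
  i=8: C(11,8)·!3 = 165·2 = 330
  i=9: C(11,9)·!2 = 55·1 = 55
  i=10: C(11,10)·!1 = 11·0 = 0
  i=11: C(11,11)·!0 = 1·1 = 1
Total = 25232230.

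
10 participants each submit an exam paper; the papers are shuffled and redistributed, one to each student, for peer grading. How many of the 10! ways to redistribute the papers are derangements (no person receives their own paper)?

1334961

Use !n = n·!(n-1) + (-1)^n.
!10 = 10·133496 + 1 = 1334961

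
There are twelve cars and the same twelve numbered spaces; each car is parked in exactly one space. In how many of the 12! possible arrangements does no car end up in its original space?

!12 is the nearest integer to 12!/e.
12! = 479001600, and 479001600/e ≈ 176214840.93, so !12 = 176214841.

176214841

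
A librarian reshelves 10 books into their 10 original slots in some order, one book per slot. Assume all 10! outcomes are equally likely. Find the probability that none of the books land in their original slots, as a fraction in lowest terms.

16481/44800

Favorable outcomes: !10 = 1334961.
Total outcomes: 10! = 3628800.
Probability = 1334961/3628800 = 16481/44800.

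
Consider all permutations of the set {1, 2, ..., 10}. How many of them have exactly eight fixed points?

45

Choose which 8 of the 10 are fixed: C(10,8) = 45.
The other 2 form a derangement: !2 = 1.
Total: 45 × 1 = 45.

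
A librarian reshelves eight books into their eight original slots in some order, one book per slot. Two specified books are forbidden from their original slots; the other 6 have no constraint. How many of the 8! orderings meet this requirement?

Let A_j be the event that the j-th constrained one is fixed. By inclusion-exclusion over the 2 events:
Σ_{j=0}^{2} (-1)^j C(2,j)(8-j)!
= C(2,0)·8! - C(2,1)·7! + C(2,2)·6!
= 40320 - 10080 + 720
= 30960

30960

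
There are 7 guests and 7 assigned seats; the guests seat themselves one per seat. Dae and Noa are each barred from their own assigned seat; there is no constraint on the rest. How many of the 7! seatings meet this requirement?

Inclusion-exclusion on the 2 forbidden self-matches:
Σ_{j=0}^{2} (-1)^j C(2,j)(7-j)!
= C(2,0)·7! - C(2,1)·6! + C(2,2)·5!
= 5040 - 1440 + 120
= 3720

3720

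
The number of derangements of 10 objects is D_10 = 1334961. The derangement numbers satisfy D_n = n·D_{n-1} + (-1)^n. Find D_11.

D_11 = 11·1334961 - 1 = 14684570.

14684570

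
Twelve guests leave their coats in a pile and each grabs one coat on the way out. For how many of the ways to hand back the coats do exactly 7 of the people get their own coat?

34848

Pick the 7 fixed positions: C(12,7) = 792 ways.
The remaining 5 must be deranged: !5 = 44.
Total: 792 × 44 = 34848.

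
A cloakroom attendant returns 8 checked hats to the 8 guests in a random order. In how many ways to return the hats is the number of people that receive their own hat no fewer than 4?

# with exactly i fixed is C(8,i)·!(8-i); sum over i=4..8:
  i=4: C(8,4)·!4 = 70·9 = 630
  i=5: C(8,5)·!3 = 56·2 = 112
  i=6: C(8,6)·!2 = 28·1 = 28
  i=7: C(8,7)·!1 = 8·0 = 0
  i=8: C(8,8)·!0 = 1·1 = 1
Total = 771.

771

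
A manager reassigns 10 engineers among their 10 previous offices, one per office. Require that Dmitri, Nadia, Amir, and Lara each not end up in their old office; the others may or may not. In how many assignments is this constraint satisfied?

Let A_j be the event that the j-th constrained one is fixed. By inclusion-exclusion over the 4 events:
Σ_{j=0}^{4} (-1)^j C(4,j)(10-j)!
= C(4,0)·10! - C(4,1)·9! + C(4,2)·8! - C(4,3)·7! + C(4,4)·6!
= 3628800 - 1451520 + 241920 - 20160 + 720
= 2399760

2399760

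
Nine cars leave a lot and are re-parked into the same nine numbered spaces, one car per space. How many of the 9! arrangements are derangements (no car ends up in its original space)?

The subfactorial !9 = [9!/e] (nearest integer).
9! = 362880, and 362880/e ≈ 133496.09, so !9 = 133496.

133496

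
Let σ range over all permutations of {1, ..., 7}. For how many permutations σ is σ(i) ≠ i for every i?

1854

The number of derangements of 7 is !7 = Σ_{k=0}^{7} (-1)^k·7!/k!
= 7! - 7!/1! + 7!/2! - 7!/3! + 7!/4! - 7!/5! + 7!/6! - 7!/7!
= 5040 - 5040 + 2520 - 840 + 210 - 42 + 7 - 1
= 1854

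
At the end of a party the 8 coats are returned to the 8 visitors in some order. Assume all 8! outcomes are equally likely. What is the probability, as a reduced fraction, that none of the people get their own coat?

2119/5760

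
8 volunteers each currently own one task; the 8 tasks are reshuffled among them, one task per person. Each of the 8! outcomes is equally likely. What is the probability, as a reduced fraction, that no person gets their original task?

2119/5760

Favorable outcomes: !8 = 14833.
Total outcomes: 8! = 40320.
Probability = 14833/40320 = 2119/5760.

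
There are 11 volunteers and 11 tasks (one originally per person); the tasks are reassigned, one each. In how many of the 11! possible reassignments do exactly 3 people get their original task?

2447445

Choose which 3 of the 11 are fixed: C(11,3) = 165.
The remaining 8 must be deranged: !8 = 14833.
Total: 165 × 14833 = 2447445.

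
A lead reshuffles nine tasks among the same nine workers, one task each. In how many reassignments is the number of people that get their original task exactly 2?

66744

Pick the 2 fixed positions: C(9,2) = 36 ways.
The remaining 7 must be deranged: !7 = 1854.
Total: 36 × 1854 = 66744.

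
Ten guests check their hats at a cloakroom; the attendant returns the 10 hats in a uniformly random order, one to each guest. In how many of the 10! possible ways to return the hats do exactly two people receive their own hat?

667485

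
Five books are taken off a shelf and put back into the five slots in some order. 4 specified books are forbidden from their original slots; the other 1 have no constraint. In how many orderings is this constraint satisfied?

53

Let A_j be the event that the j-th constrained one is fixed. By inclusion-exclusion over the 4 events:
Σ_{j=0}^{4} (-1)^j C(4,j)(5-j)!
= C(4,0)·5! - C(4,1)·4! + C(4,2)·3! - C(4,3)·2! + C(4,4)·1!
= 120 - 96 + 36 - 8 + 1
= 53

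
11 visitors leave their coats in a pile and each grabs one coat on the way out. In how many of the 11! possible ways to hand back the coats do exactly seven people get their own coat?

Choose which 7 of the 11 are fixed: C(11,7) = 330.
The other 4 form a derangement: !4 = 9.
Total: 330 × 9 = 2970.

2970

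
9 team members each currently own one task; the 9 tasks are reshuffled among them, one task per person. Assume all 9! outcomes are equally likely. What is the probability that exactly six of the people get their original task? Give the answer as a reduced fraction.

1/2160

Favorable outcomes: C(9,6)·!3 = 84·2 = 168.
Total outcomes: 9! = 362880.
Probability = 168/362880 = 1/2160.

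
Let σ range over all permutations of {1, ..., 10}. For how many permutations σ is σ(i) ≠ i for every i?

1334961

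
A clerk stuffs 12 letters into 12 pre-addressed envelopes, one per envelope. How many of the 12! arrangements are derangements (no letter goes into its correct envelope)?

176214841

By inclusion-exclusion, !12 = Σ (-1)^k · 12!/k! for k=0..12
= 12! - 12!/1! + 12!/2! - 12!/3! + 12!/4! - 12!/5! + 12!/6! - 12!/7! + 12!/8! - 12!/9! + 12!/10! - 12!/11! + 12!/12!
= 479001600 - 479001600 + 239500800 - 79833600 + 19958400 - 3991680 + 665280 - 95040 + 11880 - 1320 + 132 - 12 + 1
= 176214841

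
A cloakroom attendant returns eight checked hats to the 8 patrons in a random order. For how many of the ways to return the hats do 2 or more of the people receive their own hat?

10655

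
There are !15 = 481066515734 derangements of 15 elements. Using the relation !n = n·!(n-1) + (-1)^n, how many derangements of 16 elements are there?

!16 = 16·481066515734 + 1 = 7697064251745.

7697064251745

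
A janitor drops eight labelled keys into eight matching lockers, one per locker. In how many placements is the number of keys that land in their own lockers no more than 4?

40179

Sum C(8,i)·!(8-i) for i = 0..4:
  i=0: C(8,0)·!8 = 1·14833 = 14833
  i=1: C(8,1)·!7 = 8·1854 = 14832
  i=2: C(8,2)·!6 = 28·265 = 7420
  i=3: C(8,3)·!5 = 56·44 = 2464
  i=4: C(8,4)·!4 = 70·9 = 630
Total = 40179.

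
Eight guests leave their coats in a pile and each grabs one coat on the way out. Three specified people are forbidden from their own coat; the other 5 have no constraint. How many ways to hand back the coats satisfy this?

27240

Inclusion-exclusion on the 3 forbidden self-matches:
Σ_{j=0}^{3} (-1)^j C(3,j)(8-j)!
= C(3,0)·8! - C(3,1)·7! + C(3,2)·6! - C(3,3)·5!
= 40320 - 15120 + 2160 - 120
= 27240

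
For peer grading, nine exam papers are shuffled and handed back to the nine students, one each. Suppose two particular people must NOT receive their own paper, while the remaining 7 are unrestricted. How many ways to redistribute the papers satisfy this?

287280

Inclusion-exclusion on the 2 forbidden self-matches:
Σ_{j=0}^{2} (-1)^j C(2,j)(9-j)!
= C(2,0)·9! - C(2,1)·8! + C(2,2)·7!
= 362880 - 80640 + 5040
= 287280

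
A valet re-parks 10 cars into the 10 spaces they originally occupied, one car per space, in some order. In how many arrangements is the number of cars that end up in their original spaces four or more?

# with exactly i fixed is C(10,i)·!(10-i); sum over i=4..10:
  i=4: C(10,4)·!6 = 210·265 = 55650
  i=5: C(10,5)·!5 = 252·44 = 11088
  i=6: C(10,6)·!4 = 210·9 = 1890
  i=7: C(10,7)·!3 = 120·2 = 240
  i=8: C(10,8)·!2 = 45·1 = 45
  i=9: C(10,9)·!1 = 10·0 = 0
  i=10: C(10,10)·!0 = 1·1 = 1
Total = 68914.

68914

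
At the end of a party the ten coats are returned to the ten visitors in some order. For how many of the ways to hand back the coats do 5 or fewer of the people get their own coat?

# with exactly i fixed is C(10,i)·!(10-i); sum over i=0..5:
  i=0: C(10,0)·!10 = 1·1334961 = 1334961
  i=1: C(10,1)·!9 = 10·133496 = 1334960
  i=2: C(10,2)·!8 = 45·14833 = 667485
  i=3: C(10,3)·!7 = 120·1854 = 222480
  i=4: C(10,4)·!6 = 210·265 = 55650
  i=5: C(10,5)·!5 = 252·44 = 11088
Total = 3626624.

3626624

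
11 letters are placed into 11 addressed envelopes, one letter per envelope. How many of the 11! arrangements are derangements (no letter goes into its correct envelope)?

14684570

The subfactorial !11 = [11!/e] (nearest integer).
11! = 39916800, and 39916800/e ≈ 14684570.08, so !11 = 14684570.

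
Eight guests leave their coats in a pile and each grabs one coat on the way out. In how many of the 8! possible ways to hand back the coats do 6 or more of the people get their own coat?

# with exactly i fixed is C(8,i)·!(8-i); sum over i=6..8:
  i=6: C(8,6)·!2 = 28·1 = 28
  i=7: C(8,7)·!1 = 8·0 = 0
  i=8: C(8,8)·!0 = 1·1 = 1
Total = 29.

29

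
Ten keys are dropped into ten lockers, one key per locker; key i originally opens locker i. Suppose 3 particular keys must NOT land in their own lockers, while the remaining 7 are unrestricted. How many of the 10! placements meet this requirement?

Inclusion-exclusion on the 3 forbidden self-matches:
Σ_{j=0}^{3} (-1)^j C(3,j)(10-j)!
= C(3,0)·10! - C(3,1)·9! + C(3,2)·8! - C(3,3)·7!
= 3628800 - 1088640 + 120960 - 5040
= 2656080

2656080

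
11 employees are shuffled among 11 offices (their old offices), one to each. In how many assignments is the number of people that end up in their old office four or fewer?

39770686

# with exactly i fixed is C(11,i)·!(11-i); sum over i=0..4:
  i=0: C(11,0)·!11 = 1·14684570 = 14684570
  i=1: C(11,1)·!10 = 11·1334961 = 14684571
  i=2: C(11,2)·!9 = 55·133496 = 7342280
  i=3: C(11,3)·!8 = 165·14833 = 2447445
  i=4: C(11,4)·!7 = 330·1854 = 611820
Total = 39770686.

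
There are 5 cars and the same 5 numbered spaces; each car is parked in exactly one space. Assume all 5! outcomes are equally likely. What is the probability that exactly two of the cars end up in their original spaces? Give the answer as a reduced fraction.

Favorable outcomes: C(5,2)·!3 = 10·2 = 20.
Total outcomes: 5! = 120.
Probability = 20/120 = 1/6.

1/6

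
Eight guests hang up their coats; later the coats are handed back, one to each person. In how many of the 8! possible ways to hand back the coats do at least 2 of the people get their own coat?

10655

Sum C(8,i)·!(8-i) for i = 2..8:
  i=2: C(8,2)·!6 = 28·265 = 7420
  i=3: C(8,3)·!5 = 56·44 = 2464
  i=4: C(8,4)·!4 = 70·9 = 630
  i=5: C(8,5)·!3 = 56·2 = 112
  i=6: C(8,6)·!2 = 28·1 = 28
  i=7: C(8,7)·!1 = 8·0 = 0
  i=8: C(8,8)·!0 = 1·1 = 1
Total = 10655.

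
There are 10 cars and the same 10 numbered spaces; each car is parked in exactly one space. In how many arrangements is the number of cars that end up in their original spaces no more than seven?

3628754

Sum C(10,i)·!(10-i) for i = 0..7:
  i=0: C(10,0)·!10 = 1·1334961 = 1334961
  i=1: C(10,1)·!9 = 10·133496 = 1334960
  i=2: C(10,2)·!8 = 45·14833 = 667485
  i=3: C(10,3)·!7 = 120·1854 = 222480
  i=4: C(10,4)·!6 = 210·265 = 55650
  i=5: C(10,5)·!5 = 252·44 = 11088
  i=6: C(10,6)·!4 = 210·9 = 1890
  i=7: C(10,7)·!3 = 120·2 = 240
Total = 3628754.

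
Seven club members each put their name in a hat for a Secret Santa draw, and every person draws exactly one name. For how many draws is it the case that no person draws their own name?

1854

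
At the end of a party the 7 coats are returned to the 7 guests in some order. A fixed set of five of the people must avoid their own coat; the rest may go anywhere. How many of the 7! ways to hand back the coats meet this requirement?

2428

Inclusion-exclusion on the 5 forbidden self-matches:
Σ_{j=0}^{5} (-1)^j C(5,j)(7-j)!
= C(5,0)·7! - C(5,1)·6! + C(5,2)·5! - C(5,3)·4! + C(5,4)·3! - C(5,5)·2!
= 5040 - 3600 + 1200 - 240 + 30 - 2
= 2428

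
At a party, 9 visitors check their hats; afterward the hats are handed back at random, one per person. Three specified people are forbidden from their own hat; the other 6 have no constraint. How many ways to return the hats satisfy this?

256320

Let A_j be the event that the j-th constrained one is fixed. By inclusion-exclusion over the 3 events:
Σ_{j=0}^{3} (-1)^j C(3,j)(9-j)!
= C(3,0)·9! - C(3,1)·8! + C(3,2)·7! - C(3,3)·6!
= 362880 - 120960 + 15120 - 720
= 256320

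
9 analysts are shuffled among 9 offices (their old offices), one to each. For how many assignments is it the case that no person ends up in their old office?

133496

!9 is the nearest integer to 9!/e.
9! = 362880, and 362880/e ≈ 133496.09, so !9 = 133496.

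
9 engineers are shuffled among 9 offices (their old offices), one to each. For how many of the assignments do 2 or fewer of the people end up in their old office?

333737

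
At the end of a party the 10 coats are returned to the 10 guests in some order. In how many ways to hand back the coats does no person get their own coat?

1334961

The number of derangements of 10 is !10 = Σ_{k=0}^{10} (-1)^k·10!/k!
= 10! - 10!/1! + 10!/2! - 10!/3! + 10!/4! - 10!/5! + 10!/6! - 10!/7! + 10!/8! - 10!/9! + 10!/10!
= 3628800 - 3628800 + 1814400 - 604800 + 151200 - 30240 + 5040 - 720 + 90 - 10 + 1
= 1334961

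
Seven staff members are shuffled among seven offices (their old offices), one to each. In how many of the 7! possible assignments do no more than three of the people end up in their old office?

Sum C(7,i)·!(7-i) for i = 0..3:
  i=0: C(7,0)·!7 = 1·1854 = 1854
  i=1: C(7,1)·!6 = 7·265 = 1855
  i=2: C(7,2)·!5 = 21·44 = 924
  i=3: C(7,3)·!4 = 35·9 = 315
Total = 4948.

4948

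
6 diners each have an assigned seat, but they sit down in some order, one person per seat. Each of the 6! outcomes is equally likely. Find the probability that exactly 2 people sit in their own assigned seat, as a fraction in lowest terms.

Favorable outcomes: C(6,2)·!4 = 15·9 = 135.
Total outcomes: 6! = 720.
Probability = 135/720 = 3/16.

3/16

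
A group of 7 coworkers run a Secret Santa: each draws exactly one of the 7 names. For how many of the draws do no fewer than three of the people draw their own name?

407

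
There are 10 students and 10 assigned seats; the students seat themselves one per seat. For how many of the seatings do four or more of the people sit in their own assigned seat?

68914

# with exactly i fixed is C(10,i)·!(10-i); sum over i=4..10:
  i=4: C(10,4)·!6 = 210·265 = 55650
  i=5: C(10,5)·!5 = 252·44 = 11088
  i=6: C(10,6)·!4 = 210·9 = 1890
  i=7: C(10,7)·!3 = 120·2 = 240
  i=8: C(10,8)·!2 = 45·1 = 45
  i=9: C(10,9)·!1 = 10·0 = 0
  i=10: C(10,10)·!0 = 1·1 = 1
Total = 68914.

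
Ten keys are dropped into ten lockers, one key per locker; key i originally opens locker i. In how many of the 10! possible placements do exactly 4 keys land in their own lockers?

Pick the 4 fixed positions: C(10,4) = 210 ways.
The remaining 6 must be deranged: !6 = 265.
Total: 210 × 265 = 55650.

55650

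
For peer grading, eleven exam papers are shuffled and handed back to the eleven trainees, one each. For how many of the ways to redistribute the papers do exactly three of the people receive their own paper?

2447445

Pick the 3 fixed positions: C(11,3) = 165 ways.
The other 8 form a derangement: !8 = 14833.
Total: 165 × 14833 = 2447445.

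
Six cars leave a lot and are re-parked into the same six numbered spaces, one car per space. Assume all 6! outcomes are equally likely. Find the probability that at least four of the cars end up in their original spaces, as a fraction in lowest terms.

Favorable outcomes: Σ_{i≥4} C(6,i)·!(6-i) = 15·1 + 6·0 + 1·1 = 16.
Total outcomes: 6! = 720.
Probability = 16/720 = 1/45.

1/45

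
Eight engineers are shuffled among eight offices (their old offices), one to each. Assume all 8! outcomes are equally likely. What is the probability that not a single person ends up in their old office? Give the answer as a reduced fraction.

2119/5760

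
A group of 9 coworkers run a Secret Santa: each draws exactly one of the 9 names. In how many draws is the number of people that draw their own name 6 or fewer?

# with exactly i fixed is C(9,i)·!(9-i); sum over i=0..6:
  i=0: C(9,0)·!9 = 1·133496 = 133496
  i=1: C(9,1)·!8 = 9·14833 = 133497
  i=2: C(9,2)·!7 = 36·1854 = 66744
  i=3: C(9,3)·!6 = 84·265 = 22260
  i=4: C(9,4)·!5 = 126·44 = 5544
  i=5: C(9,5)·!4 = 126·9 = 1134
  i=6: C(9,6)·!3 = 84·2 = 168
Total = 362843.

362843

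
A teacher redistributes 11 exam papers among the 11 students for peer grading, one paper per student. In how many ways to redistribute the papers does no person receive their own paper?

14684570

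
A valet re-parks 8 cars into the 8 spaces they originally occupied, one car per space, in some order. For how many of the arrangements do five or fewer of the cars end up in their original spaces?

40291

Sum C(8,i)·!(8-i) for i = 0..5:
  i=0: C(8,0)·!8 = 1·14833 = 14833
  i=1: C(8,1)·!7 = 8·1854 = 14832
  i=2: C(8,2)·!6 = 28·265 = 7420
  i=3: C(8,3)·!5 = 56·44 = 2464
  i=4: C(8,4)·!4 = 70·9 = 630
  i=5: C(8,5)·!3 = 56·2 = 112
Total = 40291.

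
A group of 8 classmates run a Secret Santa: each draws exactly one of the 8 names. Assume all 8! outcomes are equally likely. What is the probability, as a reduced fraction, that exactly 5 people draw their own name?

1/360

Favorable outcomes: C(8,5)·!3 = 56·2 = 112.
Total outcomes: 8! = 40320.
Probability = 112/40320 = 1/360.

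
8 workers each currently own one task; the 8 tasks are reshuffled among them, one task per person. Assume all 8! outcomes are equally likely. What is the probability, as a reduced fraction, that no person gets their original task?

2119/5760

Favorable outcomes: !8 = 14833.
Total outcomes: 8! = 40320.
Probability = 14833/40320 = 2119/5760.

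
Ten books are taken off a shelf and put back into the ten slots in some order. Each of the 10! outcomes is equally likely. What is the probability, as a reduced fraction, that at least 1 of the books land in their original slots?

28319/44800

Favorable outcomes: Σ_{i≥1} C(10,i)·!(10-i) = 10·133496 + 45·14833 + 120·1854 + 210·265 + 252·44 + 210·9 + 120·2 + 45·1 + 10·0 + 1·1 = 2293839.
Total outcomes: 10! = 3628800.
Probability = 2293839/3628800 = 28319/44800.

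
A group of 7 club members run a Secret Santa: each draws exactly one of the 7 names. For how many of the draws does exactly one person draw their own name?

1855

Choose which one of the 7 is fixed: C(7,1) = 7.
The remaining 6 must be deranged: !6 = 265.
Total: 7 × 265 = 1855.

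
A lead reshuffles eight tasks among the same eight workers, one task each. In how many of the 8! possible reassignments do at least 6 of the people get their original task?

# with exactly i fixed is C(8,i)·!(8-i); sum over i=6..8:
  i=6: C(8,6)·!2 = 28·1 = 28
  i=7: C(8,7)·!1 = 8·0 = 0
  i=8: C(8,8)·!0 = 1·1 = 1
Total = 29.

29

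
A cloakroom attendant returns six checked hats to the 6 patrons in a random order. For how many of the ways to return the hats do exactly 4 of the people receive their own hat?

Pick the 4 fixed positions: C(6,4) = 15 ways.
The other 2 form a derangement: !2 = 1.
Total: 15 × 1 = 15.

15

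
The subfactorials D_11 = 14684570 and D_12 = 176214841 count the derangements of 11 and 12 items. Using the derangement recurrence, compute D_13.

2290792932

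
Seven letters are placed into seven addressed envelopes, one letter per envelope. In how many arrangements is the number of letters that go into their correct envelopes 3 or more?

407

Sum C(7,i)·!(7-i) for i = 3..7:
  i=3: C(7,3)·!4 = 35·9 = 315
  i=4: C(7,4)·!3 = 35·2 = 70
  i=5: C(7,5)·!2 = 21·1 = 21
  i=6: C(7,6)·!1 = 7·0 = 0
  i=7: C(7,7)·!0 = 1·1 = 1
Total = 407.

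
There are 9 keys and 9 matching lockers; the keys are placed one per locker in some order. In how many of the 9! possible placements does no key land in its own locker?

Recurrence: !9 = 9·!8 + (-1)^9.
!9 = 9·14833 - 1 = 133496

133496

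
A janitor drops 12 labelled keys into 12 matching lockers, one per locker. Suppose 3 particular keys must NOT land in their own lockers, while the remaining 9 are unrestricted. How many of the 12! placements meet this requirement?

Let A_j be the event that the j-th constrained one is fixed. By inclusion-exclusion over the 3 events:
Σ_{j=0}^{3} (-1)^j C(3,j)(12-j)!
= C(3,0)·12! - C(3,1)·11! + C(3,2)·10! - C(3,3)·9!
= 479001600 - 119750400 + 10886400 - 362880
= 369774720

369774720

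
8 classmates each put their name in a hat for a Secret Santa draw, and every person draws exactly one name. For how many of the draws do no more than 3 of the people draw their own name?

39549

# with exactly i fixed is C(8,i)·!(8-i); sum over i=0..3:
  i=0: C(8,0)·!8 = 1·14833 = 14833
  i=1: C(8,1)·!7 = 8·1854 = 14832
  i=2: C(8,2)·!6 = 28·265 = 7420
  i=3: C(8,3)·!5 = 56·44 = 2464
Total = 39549.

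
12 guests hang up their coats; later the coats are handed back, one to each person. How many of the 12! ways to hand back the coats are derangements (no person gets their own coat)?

176214841

Use !n = (n-1)(!(n-1) + !(n-2)).
!12 = 11·(14684570 + 1334961) = 11·16019531 = 176214841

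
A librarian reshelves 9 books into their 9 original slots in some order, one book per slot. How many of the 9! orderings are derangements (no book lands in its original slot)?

By inclusion-exclusion, !9 = Σ (-1)^k · 9!/k! for k=0..9
= 9! - 9!/1! + 9!/2! - 9!/3! + 9!/4! - 9!/5! + 9!/6! - 9!/7! + 9!/8! - 9!/9!
= 362880 - 362880 + 181440 - 60480 + 15120 - 3024 + 504 - 72 + 9 - 1
= 133496

133496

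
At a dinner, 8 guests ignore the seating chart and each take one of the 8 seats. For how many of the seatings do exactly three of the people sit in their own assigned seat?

2464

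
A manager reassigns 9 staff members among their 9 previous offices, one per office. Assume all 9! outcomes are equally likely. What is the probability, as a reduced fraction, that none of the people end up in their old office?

Favorable outcomes: !9 = 133496.
Total outcomes: 9! = 362880.
Probability = 133496/362880 = 16687/45360.

16687/45360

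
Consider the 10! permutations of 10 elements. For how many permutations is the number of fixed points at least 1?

# with exactly i fixed is C(10,i)·!(10-i); sum over i=1..10:
  i=1: C(10,1)·!9 = 10·133496 = 1334960
  i=2: C(10,2)·!8 = 45·14833 = 667485
  i=3: C(10,3)·!7 = 120·1854 = 222480
  i=4: C(10,4)·!6 = 210·265 = 55650
  i=5: C(10,5)·!5 = 252·44 = 11088
  i=6: C(10,6)·!4 = 210·9 = 1890
  i=7: C(10,7)·!3 = 120·2 = 240
  i=8: C(10,8)·!2 = 45·1 = 45
  i=9: C(10,9)·!1 = 10·0 = 0
  i=10: C(10,10)·!0 = 1·1 = 1
Total = 2293839.

2293839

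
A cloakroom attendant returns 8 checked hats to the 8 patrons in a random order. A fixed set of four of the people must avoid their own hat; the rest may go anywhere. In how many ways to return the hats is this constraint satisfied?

24024

Inclusion-exclusion on the 4 forbidden self-matches:
Σ_{j=0}^{4} (-1)^j C(4,j)(8-j)!
= C(4,0)·8! - C(4,1)·7! + C(4,2)·6! - C(4,3)·5! + C(4,4)·4!
= 40320 - 20160 + 4320 - 480 + 24
= 24024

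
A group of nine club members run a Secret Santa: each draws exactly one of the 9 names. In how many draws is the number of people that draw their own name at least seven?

37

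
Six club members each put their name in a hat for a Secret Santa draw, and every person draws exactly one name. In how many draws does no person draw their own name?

265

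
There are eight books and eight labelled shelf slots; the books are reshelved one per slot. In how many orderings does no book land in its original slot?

14833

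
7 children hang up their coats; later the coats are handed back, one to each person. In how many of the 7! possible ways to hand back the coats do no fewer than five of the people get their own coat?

22

Sum C(7,i)·!(7-i) for i = 5..7:
  i=5: C(7,5)·!2 = 21·1 = 21
  i=6: C(7,6)·!1 = 7·0 = 0
  i=7: C(7,7)·!0 = 1·1 = 1
Total = 22.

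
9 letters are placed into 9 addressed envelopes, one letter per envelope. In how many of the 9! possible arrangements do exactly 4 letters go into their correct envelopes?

5544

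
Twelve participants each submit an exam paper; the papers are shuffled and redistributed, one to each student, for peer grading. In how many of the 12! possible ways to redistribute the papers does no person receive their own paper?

Use !n = n·!(n-1) + (-1)^n.
!12 = 12·14684570 + 1 = 176214841

176214841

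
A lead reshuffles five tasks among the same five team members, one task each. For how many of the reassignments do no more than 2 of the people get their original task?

109

Sum C(5,i)·!(5-i) for i = 0..2:
  i=0: C(5,0)·!5 = 1·44 = 44
  i=1: C(5,1)·!4 = 5·9 = 45
  i=2: C(5,2)·!3 = 10·2 = 20
Total = 109.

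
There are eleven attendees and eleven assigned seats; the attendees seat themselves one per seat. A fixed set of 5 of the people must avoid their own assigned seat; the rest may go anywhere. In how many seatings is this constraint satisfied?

Inclusion-exclusion on the 5 forbidden self-matches:
Σ_{j=0}^{5} (-1)^j C(5,j)(11-j)!
= C(5,0)·11! - C(5,1)·10! + C(5,2)·9! - C(5,3)·8! + C(5,4)·7! - C(5,5)·6!
= 39916800 - 18144000 + 3628800 - 403200 + 25200 - 720
= 25022880

25022880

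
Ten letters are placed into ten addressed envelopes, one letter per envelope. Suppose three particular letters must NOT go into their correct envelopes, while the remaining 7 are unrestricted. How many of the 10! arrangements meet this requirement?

2656080

Let A_j be the event that the j-th constrained one is fixed. By inclusion-exclusion over the 3 events:
Σ_{j=0}^{3} (-1)^j C(3,j)(10-j)!
= C(3,0)·10! - C(3,1)·9! + C(3,2)·8! - C(3,3)·7!
= 3628800 - 1088640 + 120960 - 5040
= 2656080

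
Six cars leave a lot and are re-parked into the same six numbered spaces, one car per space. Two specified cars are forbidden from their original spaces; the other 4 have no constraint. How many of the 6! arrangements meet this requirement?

Inclusion-exclusion on the 2 forbidden self-matches:
Σ_{j=0}^{2} (-1)^j C(2,j)(6-j)!
= C(2,0)·6! - C(2,1)·5! + C(2,2)·4!
= 720 - 240 + 24
= 504

504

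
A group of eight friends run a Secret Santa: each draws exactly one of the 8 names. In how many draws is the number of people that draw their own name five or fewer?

40291

# with exactly i fixed is C(8,i)·!(8-i); sum over i=0..5:
  i=0: C(8,0)·!8 = 1·14833 = 14833
  i=1: C(8,1)·!7 = 8·1854 = 14832
  i=2: C(8,2)·!6 = 28·265 = 7420
  i=3: C(8,3)·!5 = 56·44 = 2464
  i=4: C(8,4)·!4 = 70·9 = 630
  i=5: C(8,5)·!3 = 56·2 = 112
Total = 40291.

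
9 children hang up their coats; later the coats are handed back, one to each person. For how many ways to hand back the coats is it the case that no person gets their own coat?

133496

Use !n = n·!(n-1) + (-1)^n.
!9 = 9·14833 - 1 = 133496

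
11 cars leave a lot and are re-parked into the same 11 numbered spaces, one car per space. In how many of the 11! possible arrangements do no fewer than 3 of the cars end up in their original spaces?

3205379

# with exactly i fixed is C(11,i)·!(11-i); sum over i=3..11:
  i=3: C(11,3)·!8 = 165·14833 = 2447445
  i=4: C(11,4)·!7 = 330·1854 = 611820
  i=5: C(11,5)·!6 = 462·265 = 122430
  i=6: C(11,6)·!5 = 462·44 = 20328
  i=7: C(11,7)·!4 = 330·9 = 2970
  i=8: C(11,8)·!3 = 165·2 = 330
  i=9: C(11,9)·!2 = 55·1 = 55
  i=10: C(11,10)·!1 = 11·0 = 0
  i=11: C(11,11)·!0 = 1·1 = 1
Total = 3205379.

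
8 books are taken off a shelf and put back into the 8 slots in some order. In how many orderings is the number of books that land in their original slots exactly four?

Choose which 4 of the 8 are fixed: C(8,4) = 70.
The other 4 form a derangement: !4 = 9.
Total: 70 × 9 = 630.

630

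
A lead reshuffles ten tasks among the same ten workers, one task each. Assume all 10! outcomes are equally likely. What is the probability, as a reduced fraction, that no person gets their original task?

16481/44800

Favorable outcomes: !10 = 1334961.
Total outcomes: 10! = 3628800.
Probability = 1334961/3628800 = 16481/44800.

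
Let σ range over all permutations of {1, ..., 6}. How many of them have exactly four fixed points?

15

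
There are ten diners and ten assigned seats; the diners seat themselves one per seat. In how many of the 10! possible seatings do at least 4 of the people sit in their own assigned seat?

68914

# with exactly i fixed is C(10,i)·!(10-i); sum over i=4..10:
  i=4: C(10,4)·!6 = 210·265 = 55650
  i=5: C(10,5)·!5 = 252·44 = 11088
  i=6: C(10,6)·!4 = 210·9 = 1890
  i=7: C(10,7)·!3 = 120·2 = 240
  i=8: C(10,8)·!2 = 45·1 = 45
  i=9: C(10,9)·!1 = 10·0 = 0
  i=10: C(10,10)·!0 = 1·1 = 1
Total = 68914.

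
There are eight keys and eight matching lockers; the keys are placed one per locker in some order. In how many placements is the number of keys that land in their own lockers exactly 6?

28

Choose which 6 of the 8 are fixed: C(8,6) = 28.
The other 2 form a derangement: !2 = 1.
Total: 28 × 1 = 28.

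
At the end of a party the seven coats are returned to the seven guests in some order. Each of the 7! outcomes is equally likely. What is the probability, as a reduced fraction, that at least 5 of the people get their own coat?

Favorable outcomes: Σ_{i≥5} C(7,i)·!(7-i) = 21·1 + 7·0 + 1·1 = 22.
Total outcomes: 7! = 5040.
Probability = 22/5040 = 11/2520.

11/2520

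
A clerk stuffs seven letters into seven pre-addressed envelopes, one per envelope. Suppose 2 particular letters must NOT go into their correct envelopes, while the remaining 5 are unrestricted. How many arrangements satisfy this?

3720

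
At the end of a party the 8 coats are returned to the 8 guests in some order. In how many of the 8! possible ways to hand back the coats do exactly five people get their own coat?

Choose which 5 of the 8 are fixed: C(8,5) = 56.
The other 3 form a derangement: !3 = 2.
Total: 56 × 2 = 112.

112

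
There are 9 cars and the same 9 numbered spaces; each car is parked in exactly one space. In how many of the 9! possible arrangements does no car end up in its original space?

By inclusion-exclusion, !9 = Σ (-1)^k · 9!/k! for k=0..9
= 9! - 9!/1! + 9!/2! - 9!/3! + 9!/4! - 9!/5! + 9!/6! - 9!/7! + 9!/8! - 9!/9!
= 362880 - 362880 + 181440 - 60480 + 15120 - 3024 + 504 - 72 + 9 - 1
= 133496

133496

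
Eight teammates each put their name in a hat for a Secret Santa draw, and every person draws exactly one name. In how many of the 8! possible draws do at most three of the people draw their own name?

Sum C(8,i)·!(8-i) for i = 0..3:
  i=0: C(8,0)·!8 = 1·14833 = 14833
  i=1: C(8,1)·!7 = 8·1854 = 14832
  i=2: C(8,2)·!6 = 28·265 = 7420
  i=3: C(8,3)·!5 = 56·44 = 2464
Total = 39549.

39549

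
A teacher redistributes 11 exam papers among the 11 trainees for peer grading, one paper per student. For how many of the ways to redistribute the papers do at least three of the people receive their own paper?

# with exactly i fixed is C(11,i)·!(11-i); sum over i=3..11:
  i=3: C(11,3)·!8 = 165·14833 = 2447445
  i=4: C(11,4)·!7 = 330·1854 = 611820
  i=5: C(11,5)·!6 = 462·265 = 122430
  i=6: C(11,6)·!5 = 462·44 = 20328
  i=7: C(11,7)·!4 = 330·9 = 2970
  i=8: C(11,8)·!3 = 165·2 = 330
  i=9: C(11,9)·!2 = 55·1 = 55
  i=10: C(11,10)·!1 = 11·0 = 0
  i=11: C(11,11)·!0 = 1·1 = 1
Total = 3205379.

3205379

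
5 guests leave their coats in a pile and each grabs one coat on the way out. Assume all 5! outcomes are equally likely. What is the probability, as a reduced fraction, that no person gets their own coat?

11/30

Favorable outcomes: !5 = 44.
Total outcomes: 5! = 120.
Probability = 44/120 = 11/30.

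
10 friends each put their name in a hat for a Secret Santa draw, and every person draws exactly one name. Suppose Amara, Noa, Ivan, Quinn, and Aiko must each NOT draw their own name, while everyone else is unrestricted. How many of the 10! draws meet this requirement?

Let A_j be the event that the j-th constrained one is fixed. By inclusion-exclusion over the 5 events:
Σ_{j=0}^{5} (-1)^j C(5,j)(10-j)!
= C(5,0)·10! - C(5,1)·9! + C(5,2)·8! - C(5,3)·7! + C(5,4)·6! - C(5,5)·5!
= 3628800 - 1814400 + 403200 - 50400 + 3600 - 120
= 2170680

2170680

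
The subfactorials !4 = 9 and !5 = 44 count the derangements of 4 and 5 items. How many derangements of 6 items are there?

!6 = (6-1)·(!5 + !4) = 5·(44 + 9) = 5·53 = 265.

265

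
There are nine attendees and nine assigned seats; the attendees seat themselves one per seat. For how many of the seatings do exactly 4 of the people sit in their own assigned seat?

5544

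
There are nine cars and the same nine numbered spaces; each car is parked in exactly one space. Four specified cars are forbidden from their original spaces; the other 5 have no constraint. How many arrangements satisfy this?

Let A_j be the event that the j-th constrained one is fixed. By inclusion-exclusion over the 4 events:
Σ_{j=0}^{4} (-1)^j C(4,j)(9-j)!
= C(4,0)·9! - C(4,1)·8! + C(4,2)·7! - C(4,3)·6! + C(4,4)·5!
= 362880 - 161280 + 30240 - 2880 + 120
= 229080

229080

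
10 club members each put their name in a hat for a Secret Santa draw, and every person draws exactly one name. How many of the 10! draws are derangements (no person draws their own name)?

1334961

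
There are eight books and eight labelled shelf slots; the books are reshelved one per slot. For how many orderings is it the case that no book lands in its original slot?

!8 = 8! · Σ_{k=0}^{8} (-1)^k/k!
= 8! - 8!/1! + 8!/2! - 8!/3! + 8!/4! - 8!/5! + 8!/6! - 8!/7! + 8!/8!
= 40320 - 40320 + 20160 - 6720 + 1680 - 336 + 56 - 8 + 1
= 14833

14833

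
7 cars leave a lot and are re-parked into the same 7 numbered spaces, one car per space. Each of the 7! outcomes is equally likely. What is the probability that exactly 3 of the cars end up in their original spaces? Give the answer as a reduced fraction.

Favorable outcomes: C(7,3)·!4 = 35·9 = 315.
Total outcomes: 7! = 5040.
Probability = 315/5040 = 1/16.

1/16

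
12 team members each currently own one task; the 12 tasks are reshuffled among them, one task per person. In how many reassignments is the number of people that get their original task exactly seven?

Choose which 7 of the 12 are fixed: C(12,7) = 792.
The other 5 form a derangement: !5 = 44.
Total: 792 × 44 = 34848.

34848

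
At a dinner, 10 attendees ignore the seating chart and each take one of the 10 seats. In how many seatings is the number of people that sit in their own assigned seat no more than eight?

# with exactly i fixed is C(10,i)·!(10-i); sum over i=0..8:
  i=0: C(10,0)·!10 = 1·1334961 = 1334961
  i=1: C(10,1)·!9 = 10·133496 = 1334960
  i=2: C(10,2)·!8 = 45·14833 = 667485
  i=3: C(10,3)·!7 = 120·1854 = 222480
  i=4: C(10,4)·!6 = 210·265 = 55650
  i=5: C(10,5)·!5 = 252·44 = 11088
  i=6: C(10,6)·!4 = 210·9 = 1890
  i=7: C(10,7)·!3 = 120·2 = 240
  i=8: C(10,8)·!2 = 45·1 = 45
Total = 3628799.

3628799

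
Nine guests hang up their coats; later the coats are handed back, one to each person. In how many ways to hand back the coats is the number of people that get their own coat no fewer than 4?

# with exactly i fixed is C(9,i)·!(9-i); sum over i=4..9:
  i=4: C(9,4)·!5 = 126·44 = 5544
  i=5: C(9,5)·!4 = 126·9 = 1134
  i=6: C(9,6)·!3 = 84·2 = 168
  i=7: C(9,7)·!2 = 36·1 = 36
  i=8: C(9,8)·!1 = 9·0 = 0
  i=9: C(9,9)·!0 = 1·1 = 1
Total = 6883.

6883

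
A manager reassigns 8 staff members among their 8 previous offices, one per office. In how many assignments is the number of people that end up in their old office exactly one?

14832

Choose which one of the 8 is fixed: C(8,1) = 8.
The remaining 7 must be deranged: !7 = 1854.
Total: 8 × 1854 = 14832.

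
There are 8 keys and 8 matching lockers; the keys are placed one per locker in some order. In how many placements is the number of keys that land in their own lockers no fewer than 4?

Sum C(8,i)·!(8-i) for i = 4..8:
  i=4: C(8,4)·!4 = 70·9 = 630
  i=5: C(8,5)·!3 = 56·2 = 112
  i=6: C(8,6)·!2 = 28·1 = 28
  i=7: C(8,7)·!1 = 8·0 = 0
  i=8: C(8,8)·!0 = 1·1 = 1
Total = 771.

771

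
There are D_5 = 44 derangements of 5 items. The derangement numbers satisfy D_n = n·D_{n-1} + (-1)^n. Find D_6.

D_6 = 6·44 + 1 = 265.

265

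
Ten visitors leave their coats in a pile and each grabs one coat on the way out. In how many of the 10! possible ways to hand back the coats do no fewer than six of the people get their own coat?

2176

Sum C(10,i)·!(10-i) for i = 6..10:
  i=6: C(10,6)·!4 = 210·9 = 1890
  i=7: C(10,7)·!3 = 120·2 = 240
  i=8: C(10,8)·!2 = 45·1 = 45
  i=9: C(10,9)·!1 = 10·0 = 0
  i=10: C(10,10)·!0 = 1·1 = 1
Total = 2176.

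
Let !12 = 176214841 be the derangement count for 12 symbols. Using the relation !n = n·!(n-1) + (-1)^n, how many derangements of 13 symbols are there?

2290792932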